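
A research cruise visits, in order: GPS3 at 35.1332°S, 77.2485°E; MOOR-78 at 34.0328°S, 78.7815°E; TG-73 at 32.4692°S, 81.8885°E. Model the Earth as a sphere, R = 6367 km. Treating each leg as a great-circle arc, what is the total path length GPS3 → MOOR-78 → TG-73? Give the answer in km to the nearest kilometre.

GPS3→MOOR-78: c = 0.029224 rad, d = 186.07 km
MOOR-78→TG-73: c = 0.052923 rad, d = 336.96 km
Total = 186.07 + 336.96 = 523.03 km

523 km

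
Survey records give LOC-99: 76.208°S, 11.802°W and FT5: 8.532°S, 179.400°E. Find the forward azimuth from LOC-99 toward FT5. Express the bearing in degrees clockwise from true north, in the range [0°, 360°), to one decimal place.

Δλ = -168.7980°
y = sin Δλ · cos φ₂ = -0.192119
x = cos φ₁ sin φ₂ − sin φ₁ cos φ₂ cos Δλ = -0.977491
θ = atan2(y, x) = -168.8807° → 191.1193° (mod 360°)

191.1°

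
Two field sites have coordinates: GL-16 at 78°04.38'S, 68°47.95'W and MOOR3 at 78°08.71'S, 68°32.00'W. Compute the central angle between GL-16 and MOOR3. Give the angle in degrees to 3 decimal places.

GL-16: φ = -78.07300°, λ = -68.79917°
MOOR3: φ = -78.14517°, λ = -68.53333°
Δφ = -0.0722°,  Δλ = 0.2658°
a = sin²(Δφ/2) + cos φ₁ cos φ₂ sin²(Δλ/2) = 0.000001
c = 2·arcsin(√a) = 0.001581 rad = 0.0906°

0.091°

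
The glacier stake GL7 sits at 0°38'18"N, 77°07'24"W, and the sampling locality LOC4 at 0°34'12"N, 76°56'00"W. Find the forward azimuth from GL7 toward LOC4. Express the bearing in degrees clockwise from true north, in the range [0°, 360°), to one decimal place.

109.8°

GL7: φ = +0.63833°, λ = -77.12333°
LOC4: φ = +0.57000°, λ = -76.93333°
Δλ = 0.1900°
y = sin Δλ · cos φ₂ = 0.003316
x = cos φ₁ sin φ₂ − sin φ₁ cos φ₂ cos Δλ = -0.001193
θ = atan2(y, x) = 109.7811° → 109.7811° (mod 360°)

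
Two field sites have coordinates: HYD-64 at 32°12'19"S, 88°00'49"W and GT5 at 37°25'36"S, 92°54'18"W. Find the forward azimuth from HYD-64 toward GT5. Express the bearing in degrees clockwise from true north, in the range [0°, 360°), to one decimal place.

HYD-64: φ = -32.20528°, λ = -88.01361°
GT5: φ = -37.42667°, λ = -92.90500°
Δλ = -4.8914°
y = sin Δλ · cos φ₂ = -0.067713
x = cos φ₁ sin φ₂ − sin φ₁ cos φ₂ cos Δλ = -0.092546
θ = atan2(y, x) = -143.8080° → 216.1920° (mod 360°)

216.2°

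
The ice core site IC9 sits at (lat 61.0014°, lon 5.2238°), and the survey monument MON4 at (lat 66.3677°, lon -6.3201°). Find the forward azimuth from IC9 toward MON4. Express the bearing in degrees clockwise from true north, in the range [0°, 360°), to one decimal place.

Δλ = -11.5439°
y = sin Δλ · cos φ₂ = -0.080221
x = cos φ₁ sin φ₂ − sin φ₁ cos φ₂ cos Δλ = 0.100615
θ = atan2(y, x) = -38.5655° → 321.4345° (mod 360°)

321.4°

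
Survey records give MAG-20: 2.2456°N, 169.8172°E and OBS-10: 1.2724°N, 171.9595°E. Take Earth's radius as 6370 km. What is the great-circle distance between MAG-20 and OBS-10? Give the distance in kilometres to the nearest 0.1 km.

261.5 km

Δφ = -0.9732°,  Δλ = 2.1423°
a = sin²(Δφ/2) + cos φ₁ cos φ₂ sin²(Δλ/2) = 0.000421
c = 2·arcsin(√a) = 0.041051 rad = 2.3520°
d = R·c = 6370 × 0.041051 = 261.5 km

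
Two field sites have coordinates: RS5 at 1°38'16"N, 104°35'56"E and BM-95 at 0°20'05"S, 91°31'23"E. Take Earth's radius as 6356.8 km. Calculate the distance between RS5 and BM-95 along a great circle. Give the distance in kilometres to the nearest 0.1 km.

RS5: φ = +1.63778°, λ = +104.59889°
BM-95: φ = -0.33472°, λ = +91.52306°
Δφ = -1.9725°,  Δλ = -13.0758°
a = sin²(Δφ/2) + cos φ₁ cos φ₂ sin²(Δλ/2) = 0.013255
c = 2·arcsin(√a) = 0.230773 rad = 13.2223°
d = R·c = 6356.8 × 0.230773 = 1467.0 km

1467.0 km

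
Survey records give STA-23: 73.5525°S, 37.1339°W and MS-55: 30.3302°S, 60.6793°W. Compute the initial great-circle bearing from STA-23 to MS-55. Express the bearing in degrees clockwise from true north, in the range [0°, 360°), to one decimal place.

330.8°

Δλ = -23.5454°
y = sin Δλ · cos φ₂ = -0.344799
x = cos φ₁ sin φ₂ − sin φ₁ cos φ₂ cos Δλ = 0.615910
θ = atan2(y, x) = -29.2410° → 330.7590° (mod 360°)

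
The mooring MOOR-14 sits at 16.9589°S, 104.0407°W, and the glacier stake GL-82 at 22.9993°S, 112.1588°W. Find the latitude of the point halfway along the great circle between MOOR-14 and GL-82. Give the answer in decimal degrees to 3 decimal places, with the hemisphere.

20.025°S

Bx = cos φ₂ cos Δλ = 0.911285,  By = cos φ₂ sin Δλ = -0.129989
φₘ = atan2(sin φ₁ + sin φ₂, √((cos φ₁ + Bx)² + By²)) = -20.02534°
λₘ = λ₁ + atan2(By, cos φ₁ + Bx) = -108.02176°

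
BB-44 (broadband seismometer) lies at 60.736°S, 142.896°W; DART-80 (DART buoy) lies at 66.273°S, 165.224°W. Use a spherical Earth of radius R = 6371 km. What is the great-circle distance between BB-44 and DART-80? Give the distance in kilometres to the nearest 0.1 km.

Δφ = -5.5370°,  Δλ = -22.3280°
a = sin²(Δφ/2) + cos φ₁ cos φ₂ sin²(Δλ/2) = 0.009707
c = 2·arcsin(√a) = 0.197365 rad = 11.3082°
d = R·c = 6371 × 0.197365 = 1257.4 km

1257.4 km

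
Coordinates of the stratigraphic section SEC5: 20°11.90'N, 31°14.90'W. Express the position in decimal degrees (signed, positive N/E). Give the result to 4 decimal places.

+20.1983°, -31.2483°

lat: 20.1983° N → +20.1983°
lon: 31.2483° W → -31.2483°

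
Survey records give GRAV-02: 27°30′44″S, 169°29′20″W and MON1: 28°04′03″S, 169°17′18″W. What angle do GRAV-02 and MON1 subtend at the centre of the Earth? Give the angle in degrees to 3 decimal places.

0.583°

GRAV-02: φ = -27.51222°, λ = -169.48889°
MON1: φ = -28.06750°, λ = -169.28833°
Δφ = -0.5553°,  Δλ = 0.2006°
a = sin²(Δφ/2) + cos φ₁ cos φ₂ sin²(Δλ/2) = 0.000026
c = 2·arcsin(√a) = 0.010174 rad = 0.5829°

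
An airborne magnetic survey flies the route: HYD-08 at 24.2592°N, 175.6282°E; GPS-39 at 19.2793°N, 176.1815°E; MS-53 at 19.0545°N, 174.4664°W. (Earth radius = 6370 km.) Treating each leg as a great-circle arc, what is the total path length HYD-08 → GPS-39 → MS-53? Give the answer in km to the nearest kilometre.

HYD-08→GPS-39: c = 0.087377 rad, d = 556.59 km
GPS-39→MS-53: c = 0.154208 rad, d = 982.31 km
Total = 556.59 + 982.31 = 1538.89 km

1539 km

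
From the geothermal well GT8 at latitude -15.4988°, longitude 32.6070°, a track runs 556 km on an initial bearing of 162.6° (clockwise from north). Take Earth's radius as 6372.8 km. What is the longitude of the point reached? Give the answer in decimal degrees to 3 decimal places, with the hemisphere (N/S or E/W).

34.199°E

δ = d/R = 556/6372.8 = 0.087246 rad
φ₂ = arcsin(sin φ₁ cos δ + cos φ₁ sin δ cos θ)
   = arcsin(-0.26722·0.99620 + 0.96364·0.08714·-0.95424) = -20.26277°
λ₂ = λ₁ + atan2(sin θ sin δ cos φ₁, cos δ − sin φ₁ sin φ₂) = 34.19865°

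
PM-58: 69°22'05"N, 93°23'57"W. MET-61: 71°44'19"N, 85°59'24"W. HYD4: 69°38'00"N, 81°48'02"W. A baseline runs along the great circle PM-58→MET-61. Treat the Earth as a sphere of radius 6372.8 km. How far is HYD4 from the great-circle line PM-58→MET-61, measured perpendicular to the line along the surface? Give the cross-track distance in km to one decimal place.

PM-58: φ = +69.36806°, λ = -93.39917°
MET-61: φ = +71.73861°, λ = -85.99000°
HYD4: φ = +69.63333°, λ = -81.80056°
δ₁₃ = central angle PM-58→HYD4 = 0.070935 rad  (haversine)
θ₁₃ = bearing PM-58→HYD4 = 80.842°,  θ₁₂ = bearing PM-58→MET-61 = 42.686°
dₓₜ = R·arcsin(sin δ₁₃ · sin(θ₁₃ − θ₁₂)) = 6372.8·arcsin(0.07088·sin(38.155°)) = 279.133 km
|dₓₜ| = 279.133 km

279.1 km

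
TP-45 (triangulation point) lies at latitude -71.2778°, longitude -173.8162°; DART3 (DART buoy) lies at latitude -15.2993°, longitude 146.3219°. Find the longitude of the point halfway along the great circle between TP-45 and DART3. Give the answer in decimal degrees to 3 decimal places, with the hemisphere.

Bx = cos φ₂ cos Δλ = 0.740389,  By = cos φ₂ sin Δλ = -0.618225
φₘ = atan2(sin φ₁ + sin φ₂, √((cos φ₁ + Bx)² + By²)) = -44.59255°
λₘ = λ₁ + atan2(By, cos φ₁ + Bx) = 155.96390°

155.964°E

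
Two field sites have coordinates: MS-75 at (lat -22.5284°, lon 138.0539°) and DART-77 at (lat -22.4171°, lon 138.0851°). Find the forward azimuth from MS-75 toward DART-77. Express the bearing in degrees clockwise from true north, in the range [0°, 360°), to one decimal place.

14.5°

Δλ = 0.0312°
y = sin Δλ · cos φ₂ = 0.000503
x = cos φ₁ sin φ₂ − sin φ₁ cos φ₂ cos Δλ = 0.001942
θ = atan2(y, x) = 14.5284° → 14.5284° (mod 360°)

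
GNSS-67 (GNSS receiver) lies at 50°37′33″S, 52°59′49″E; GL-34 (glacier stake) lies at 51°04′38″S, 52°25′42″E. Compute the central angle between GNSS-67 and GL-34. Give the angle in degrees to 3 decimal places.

GNSS-67: φ = -50.62583°, λ = +52.99694°
GL-34: φ = -51.07722°, λ = +52.42833°
Δφ = -0.4514°,  Δλ = -0.5686°
a = sin²(Δφ/2) + cos φ₁ cos φ₂ sin²(Δλ/2) = 0.000025
c = 2·arcsin(√a) = 0.010066 rad = 0.5767°

0.577°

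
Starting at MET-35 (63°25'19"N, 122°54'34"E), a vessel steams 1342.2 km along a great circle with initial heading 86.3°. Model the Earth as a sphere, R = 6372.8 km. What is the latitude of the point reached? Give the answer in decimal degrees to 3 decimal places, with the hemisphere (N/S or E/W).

61.715°N

MET-35: φ = +63.42194°, λ = +122.90944°
δ = d/R = 1342.2/6372.8 = 0.210614 rad
φ₂ = arcsin(sin φ₁ cos δ + cos φ₁ sin δ cos θ)
   = arcsin(0.89433·0.97790 + 0.44742·0.20906·0.06453) = 61.71479°
λ₂ = λ₁ + atan2(sin θ sin δ cos φ₁, cos δ − sin φ₁ sin φ₂) = 149.03025°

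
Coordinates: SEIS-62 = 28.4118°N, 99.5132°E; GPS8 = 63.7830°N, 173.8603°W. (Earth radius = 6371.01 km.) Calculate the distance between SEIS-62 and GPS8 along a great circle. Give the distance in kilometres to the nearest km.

7036 km

Δφ = 35.3712°,  Δλ = 86.6265°
a = sin²(Δφ/2) + cos φ₁ cos φ₂ sin²(Δλ/2) = 0.275139
c = 2·arcsin(√a) = 1.104341 rad = 63.2741°
d = R·c = 6371.01 × 1.104341 = 7035.8 km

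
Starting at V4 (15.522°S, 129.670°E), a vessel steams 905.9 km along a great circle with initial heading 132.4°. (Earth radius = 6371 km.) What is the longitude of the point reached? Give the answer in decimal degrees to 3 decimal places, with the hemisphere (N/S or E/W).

δ = d/R = 905.9/6371 = 0.142191 rad
φ₂ = arcsin(sin φ₁ cos δ + cos φ₁ sin δ cos θ)
   = arcsin(-0.26761·0.98991 + 0.96353·0.14171·-0.67430) = -20.91481°
λ₂ = λ₁ + atan2(sin θ sin δ cos φ₁, cos δ − sin φ₁ sin φ₂) = 136.10234°

136.102°E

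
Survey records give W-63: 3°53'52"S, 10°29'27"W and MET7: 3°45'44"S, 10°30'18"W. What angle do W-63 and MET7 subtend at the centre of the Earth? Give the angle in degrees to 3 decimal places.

W-63: φ = -3.89778°, λ = -10.49083°
MET7: φ = -3.76222°, λ = -10.50500°
Δφ = 0.1356°,  Δλ = -0.0142°
a = sin²(Δφ/2) + cos φ₁ cos φ₂ sin²(Δλ/2) = 0.000001
c = 2·arcsin(√a) = 0.002379 rad = 0.1363°

0.136°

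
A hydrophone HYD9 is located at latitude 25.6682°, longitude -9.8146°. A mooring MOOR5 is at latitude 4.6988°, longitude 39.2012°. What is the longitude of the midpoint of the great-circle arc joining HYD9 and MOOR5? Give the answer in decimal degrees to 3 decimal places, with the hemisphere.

16.005°E

Bx = cos φ₂ cos Δλ = 0.653647,  By = cos φ₂ sin Δλ = 0.752353
φₘ = atan2(sin φ₁ + sin φ₂, √((cos φ₁ + Bx)² + By²)) = 16.60344°
λₘ = λ₁ + atan2(By, cos φ₁ + Bx) = 16.00494°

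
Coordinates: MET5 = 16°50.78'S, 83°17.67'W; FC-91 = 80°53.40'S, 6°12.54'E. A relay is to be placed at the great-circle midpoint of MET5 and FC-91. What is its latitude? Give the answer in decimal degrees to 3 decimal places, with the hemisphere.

52.743°S

MET5: φ = -16.84633°, λ = -83.29450°
FC-91: φ = -80.89000°, λ = +6.20900°
Bx = cos φ₂ cos Δλ = 0.001372,  By = cos φ₂ sin Δλ = 0.158324
φₘ = atan2(sin φ₁ + sin φ₂, √((cos φ₁ + Bx)² + By²)) = -52.74299°
λₘ = λ₁ + atan2(By, cos φ₁ + Bx) = -73.91470°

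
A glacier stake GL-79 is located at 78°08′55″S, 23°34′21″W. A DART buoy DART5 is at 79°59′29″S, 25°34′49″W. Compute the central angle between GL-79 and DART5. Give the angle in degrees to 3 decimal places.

GL-79: φ = -78.14861°, λ = -23.57250°
DART5: φ = -79.99139°, λ = -25.58028°
Δφ = -1.8428°,  Δλ = -2.0078°
a = sin²(Δφ/2) + cos φ₁ cos φ₂ sin²(Δλ/2) = 0.000270
c = 2·arcsin(√a) = 0.032837 rad = 1.8814°

1.881°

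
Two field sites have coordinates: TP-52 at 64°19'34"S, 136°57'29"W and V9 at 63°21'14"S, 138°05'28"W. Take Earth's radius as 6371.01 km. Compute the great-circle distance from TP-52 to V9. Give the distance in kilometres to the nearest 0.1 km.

121.5 km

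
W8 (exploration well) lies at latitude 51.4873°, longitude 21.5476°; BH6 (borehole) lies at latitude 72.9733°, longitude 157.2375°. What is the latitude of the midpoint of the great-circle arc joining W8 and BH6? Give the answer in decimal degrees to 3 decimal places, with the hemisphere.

75.149°N

Bx = cos φ₂ cos Δλ = -0.209531,  By = cos φ₂ sin Δλ = 0.204545
φₘ = atan2(sin φ₁ + sin φ₂, √((cos φ₁ + Bx)² + By²)) = 75.14920°
λₘ = λ₁ + atan2(By, cos φ₁ + Bx) = 47.88661°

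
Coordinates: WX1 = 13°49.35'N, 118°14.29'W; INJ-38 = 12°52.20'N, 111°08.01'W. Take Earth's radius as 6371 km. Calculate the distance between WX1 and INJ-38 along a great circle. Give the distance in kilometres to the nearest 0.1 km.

WX1: φ = +13.82250°, λ = -118.23817°
INJ-38: φ = +12.87000°, λ = -111.13350°
Δφ = -0.9525°,  Δλ = 7.1047°
a = sin²(Δφ/2) + cos φ₁ cos φ₂ sin²(Δλ/2) = 0.003703
c = 2·arcsin(√a) = 0.121785 rad = 6.9778°
d = R·c = 6371 × 0.121785 = 775.9 km

775.9 km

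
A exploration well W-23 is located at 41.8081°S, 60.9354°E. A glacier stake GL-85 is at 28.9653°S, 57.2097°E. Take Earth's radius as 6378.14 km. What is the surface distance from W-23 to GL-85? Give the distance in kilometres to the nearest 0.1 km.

Δφ = 12.8428°,  Δλ = -3.7257°
a = sin²(Δφ/2) + cos φ₁ cos φ₂ sin²(Δλ/2) = 0.013197
c = 2·arcsin(√a) = 0.230268 rad = 13.1934°
d = R·c = 6378.14 × 0.230268 = 1468.7 km

1468.7 km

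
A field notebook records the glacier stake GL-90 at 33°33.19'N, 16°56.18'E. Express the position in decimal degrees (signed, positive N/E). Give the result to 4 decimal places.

lat: 33.5532° N → +33.5532°
lon: 16.9363° E → +16.9363°

+33.5532°, +16.9363°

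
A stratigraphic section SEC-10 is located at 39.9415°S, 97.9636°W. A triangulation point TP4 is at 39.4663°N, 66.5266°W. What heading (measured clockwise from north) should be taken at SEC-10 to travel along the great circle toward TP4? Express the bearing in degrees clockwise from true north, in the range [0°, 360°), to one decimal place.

Δλ = 31.4370°
y = sin Δλ · cos φ₂ = 0.402644
x = cos φ₁ sin φ₂ − sin φ₁ cos φ₂ cos Δλ = 0.910209
θ = atan2(y, x) = 23.8629° → 23.8629° (mod 360°)

23.9°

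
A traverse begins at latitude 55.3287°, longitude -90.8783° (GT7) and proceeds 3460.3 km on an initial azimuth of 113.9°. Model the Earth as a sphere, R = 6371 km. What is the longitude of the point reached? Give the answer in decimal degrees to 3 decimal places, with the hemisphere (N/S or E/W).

δ = d/R = 3460.3/6371 = 0.543133 rad
φ₂ = arcsin(sin φ₁ cos δ + cos φ₁ sin δ cos θ)
   = arcsin(0.82243·0.85609 + 0.56887·0.51682·-0.40514) = 35.80043°
λ₂ = λ₁ + atan2(sin θ sin δ cos φ₁, cos δ − sin φ₁ sin φ₂) = -55.24624°

55.246°W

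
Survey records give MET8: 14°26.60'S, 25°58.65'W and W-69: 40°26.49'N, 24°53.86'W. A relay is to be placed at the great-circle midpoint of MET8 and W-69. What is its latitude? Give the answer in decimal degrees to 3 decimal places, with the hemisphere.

13.000°N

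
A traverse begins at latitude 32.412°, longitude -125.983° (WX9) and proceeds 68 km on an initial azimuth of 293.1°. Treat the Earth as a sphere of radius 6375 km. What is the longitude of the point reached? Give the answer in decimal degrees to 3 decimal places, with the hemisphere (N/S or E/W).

δ = d/R = 68/6375 = 0.010667 rad
φ₂ = arcsin(sin φ₁ cos δ + cos φ₁ sin δ cos θ)
   = arcsin(0.53600·0.99994 + 0.84422·0.01067·0.39234) = 32.65002°
λ₂ = λ₁ + atan2(sin θ sin δ cos φ₁, cos δ − sin φ₁ sin φ₂) = -126.65066°

126.651°W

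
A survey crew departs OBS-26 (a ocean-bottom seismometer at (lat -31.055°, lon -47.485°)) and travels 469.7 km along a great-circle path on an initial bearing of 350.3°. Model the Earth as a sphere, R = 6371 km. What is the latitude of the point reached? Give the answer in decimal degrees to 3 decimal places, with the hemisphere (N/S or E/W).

26.889°S

δ = d/R = 469.7/6371 = 0.073725 rad
φ₂ = arcsin(sin φ₁ cos δ + cos φ₁ sin δ cos θ)
   = arcsin(-0.51586·0.99728 + 0.85667·0.07366·0.98570) = -26.88882°
λ₂ = λ₁ + atan2(sin θ sin δ cos φ₁, cos δ − sin φ₁ sin φ₂) = -48.28230°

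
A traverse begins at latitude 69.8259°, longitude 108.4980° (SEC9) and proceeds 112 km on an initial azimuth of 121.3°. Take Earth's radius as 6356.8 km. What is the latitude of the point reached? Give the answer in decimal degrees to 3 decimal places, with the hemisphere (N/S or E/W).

69.284°N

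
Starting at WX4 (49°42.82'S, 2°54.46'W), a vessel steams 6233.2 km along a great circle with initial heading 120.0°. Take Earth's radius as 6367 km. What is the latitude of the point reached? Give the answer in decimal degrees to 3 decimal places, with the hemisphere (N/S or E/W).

43.937°S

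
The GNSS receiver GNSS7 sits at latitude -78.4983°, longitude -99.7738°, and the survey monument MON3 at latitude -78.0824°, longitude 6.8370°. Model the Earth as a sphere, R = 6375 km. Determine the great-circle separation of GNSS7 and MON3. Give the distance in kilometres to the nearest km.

2084 km

Δφ = 0.4159°,  Δλ = 106.6108°
a = sin²(Δφ/2) + cos φ₁ cos φ₂ sin²(Δλ/2) = 0.026487
c = 2·arcsin(√a) = 0.326950 rad = 18.7329°
d = R·c = 6375 × 0.326950 = 2084.3 km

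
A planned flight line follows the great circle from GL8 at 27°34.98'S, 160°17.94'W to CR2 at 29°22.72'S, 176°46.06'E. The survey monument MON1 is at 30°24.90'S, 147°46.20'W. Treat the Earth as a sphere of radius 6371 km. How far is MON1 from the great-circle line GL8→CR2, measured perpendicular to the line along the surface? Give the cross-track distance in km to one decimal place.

588.0 km

GL8: φ = -27.58300°, λ = -160.29900°
CR2: φ = -29.37867°, λ = +176.76767°
MON1: φ = -30.41500°, λ = -147.77000°
δ₁₃ = central angle GL8→MON1 = 0.197417 rad  (haversine)
θ₁₃ = bearing GL8→MON1 = 107.481°,  θ₁₂ = bearing GL8→CR2 = 259.452°
dₓₜ = R·arcsin(sin δ₁₃ · sin(θ₁₃ − θ₁₂)) = 6371·arcsin(0.19614·sin(-151.971°)) = -588.039 km
|dₓₜ| = 588.039 km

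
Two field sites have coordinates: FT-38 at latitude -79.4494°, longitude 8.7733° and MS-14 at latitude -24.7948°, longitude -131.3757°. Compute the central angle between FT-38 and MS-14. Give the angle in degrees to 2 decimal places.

73.46°

Δφ = 54.6546°,  Δλ = -140.1490°
a = sin²(Δφ/2) + cos φ₁ cos φ₂ sin²(Δλ/2) = 0.357667
c = 2·arcsin(√a) = 1.282137 rad = 73.4611°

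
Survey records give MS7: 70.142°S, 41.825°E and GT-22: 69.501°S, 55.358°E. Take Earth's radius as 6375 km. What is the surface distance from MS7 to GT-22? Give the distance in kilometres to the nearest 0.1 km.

523.2 km

Δφ = 0.6410°,  Δλ = 13.5330°
a = sin²(Δφ/2) + cos φ₁ cos φ₂ sin²(Δλ/2) = 0.001683
c = 2·arcsin(√a) = 0.082064 rad = 4.7019°
d = R·c = 6375 × 0.082064 = 523.2 km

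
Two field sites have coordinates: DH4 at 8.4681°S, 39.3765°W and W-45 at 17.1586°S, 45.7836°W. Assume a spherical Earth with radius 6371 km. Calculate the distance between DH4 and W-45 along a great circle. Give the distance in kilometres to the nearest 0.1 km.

Δφ = -8.6905°,  Δλ = -6.4071°
a = sin²(Δφ/2) + cos φ₁ cos φ₂ sin²(Δλ/2) = 0.008692
c = 2·arcsin(√a) = 0.186732 rad = 10.6990°
d = R·c = 6371 × 0.186732 = 1189.7 km

1189.7 km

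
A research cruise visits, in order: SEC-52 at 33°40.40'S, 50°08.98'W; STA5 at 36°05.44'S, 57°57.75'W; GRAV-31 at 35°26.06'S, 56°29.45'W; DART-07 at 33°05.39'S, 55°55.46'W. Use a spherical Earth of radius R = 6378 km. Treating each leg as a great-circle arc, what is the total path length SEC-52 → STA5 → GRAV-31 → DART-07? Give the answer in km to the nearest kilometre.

1180 km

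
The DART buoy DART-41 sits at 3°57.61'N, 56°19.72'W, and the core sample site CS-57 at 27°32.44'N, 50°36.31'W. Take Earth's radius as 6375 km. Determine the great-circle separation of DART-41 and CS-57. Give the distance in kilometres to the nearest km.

2693 km

DART-41: φ = +3.96017°, λ = -56.32867°
CS-57: φ = +27.54067°, λ = -50.60517°
Δφ = 23.5805°,  Δλ = 5.7235°
a = sin²(Δφ/2) + cos φ₁ cos φ₂ sin²(Δλ/2) = 0.043955
c = 2·arcsin(√a) = 0.422445 rad = 24.2043°
d = R·c = 6375 × 0.422445 = 2693.1 km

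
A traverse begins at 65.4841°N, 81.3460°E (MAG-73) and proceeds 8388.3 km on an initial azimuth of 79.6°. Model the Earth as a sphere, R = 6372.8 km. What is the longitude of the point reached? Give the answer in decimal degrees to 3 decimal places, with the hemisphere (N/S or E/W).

174.621°E

δ = d/R = 8388.3/6372.8 = 1.316266 rad
φ₂ = arcsin(sin φ₁ cos δ + cos φ₁ sin δ cos θ)
   = arcsin(0.90985·0.25179 + 0.41495·0.96778·0.18052) = 17.55272°
λ₂ = λ₁ + atan2(sin θ sin δ cos φ₁, cos δ − sin φ₁ sin φ₂) = 174.62129°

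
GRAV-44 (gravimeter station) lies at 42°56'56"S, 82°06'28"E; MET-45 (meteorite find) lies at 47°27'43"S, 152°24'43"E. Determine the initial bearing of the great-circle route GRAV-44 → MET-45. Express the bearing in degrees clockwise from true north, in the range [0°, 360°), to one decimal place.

121.1°

GRAV-44: φ = -42.94889°, λ = +82.10778°
MET-45: φ = -47.46194°, λ = +152.41194°
Δλ = 70.3042°
y = sin Δλ · cos φ₂ = 0.636526
x = cos φ₁ sin φ₂ − sin φ₁ cos φ₂ cos Δλ = -0.384081
θ = atan2(y, x) = 121.1069° → 121.1069° (mod 360°)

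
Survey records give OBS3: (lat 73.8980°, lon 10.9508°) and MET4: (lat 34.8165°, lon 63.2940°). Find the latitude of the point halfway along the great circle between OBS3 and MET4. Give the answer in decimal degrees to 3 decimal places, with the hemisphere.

56.483°N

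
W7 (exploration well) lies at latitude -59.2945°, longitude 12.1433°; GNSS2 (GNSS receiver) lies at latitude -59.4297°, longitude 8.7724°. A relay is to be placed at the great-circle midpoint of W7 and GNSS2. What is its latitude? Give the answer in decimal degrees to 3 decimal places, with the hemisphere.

Bx = cos φ₂ cos Δλ = 0.507715,  By = cos φ₂ sin Δλ = -0.029905
φₘ = atan2(sin φ₁ + sin φ₂, √((cos φ₁ + Bx)² + By²)) = -59.37297°
λₘ = λ₁ + atan2(By, cos φ₁ + Bx) = 10.46121°

59.373°S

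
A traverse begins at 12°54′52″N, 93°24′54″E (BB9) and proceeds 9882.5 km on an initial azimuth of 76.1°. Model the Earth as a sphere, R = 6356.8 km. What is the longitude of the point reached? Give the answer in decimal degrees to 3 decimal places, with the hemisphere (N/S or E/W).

BB9: φ = +12.91444°, λ = +93.41500°
δ = d/R = 9882.5/6356.8 = 1.554634 rad
φ₂ = arcsin(sin φ₁ cos δ + cos φ₁ sin δ cos θ)
   = arcsin(0.22350·0.01616 + 0.97470·0.99987·0.24023) = 13.75277°
λ₂ = λ₁ + atan2(sin θ sin δ cos φ₁, cos δ − sin φ₁ sin φ₂) = -174.34703°

174.347°W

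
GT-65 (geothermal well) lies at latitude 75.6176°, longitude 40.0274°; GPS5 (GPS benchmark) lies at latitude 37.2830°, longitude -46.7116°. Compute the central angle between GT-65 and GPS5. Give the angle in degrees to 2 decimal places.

53.27°

Δφ = -38.3346°,  Δλ = -86.7390°
a = sin²(Δφ/2) + cos φ₁ cos φ₂ sin²(Δλ/2) = 0.200995
c = 2·arcsin(√a) = 0.929780 rad = 53.2725°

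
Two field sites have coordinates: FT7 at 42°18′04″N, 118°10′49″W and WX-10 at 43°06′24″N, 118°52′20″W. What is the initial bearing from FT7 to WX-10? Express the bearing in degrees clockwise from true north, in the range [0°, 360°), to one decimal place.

328.0°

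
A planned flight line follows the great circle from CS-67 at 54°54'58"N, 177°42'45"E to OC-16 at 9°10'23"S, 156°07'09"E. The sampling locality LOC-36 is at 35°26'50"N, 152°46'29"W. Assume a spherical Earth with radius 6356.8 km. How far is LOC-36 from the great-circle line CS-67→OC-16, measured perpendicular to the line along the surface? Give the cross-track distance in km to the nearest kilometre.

CS-67: φ = +54.91611°, λ = +177.71250°
OC-16: φ = -9.17306°, λ = +156.11917°
LOC-36: φ = +35.44722°, λ = -152.77472°
δ₁₃ = central angle CS-67→LOC-36 = 0.490566 rad  (haversine)
θ₁₃ = bearing CS-67→LOC-36 = 121.590°,  θ₁₂ = bearing CS-67→OC-16 = 203.320°
dₓₜ = R·arcsin(sin δ₁₃ · sin(θ₁₃ − θ₁₂)) = 6356.8·arcsin(0.47113·sin(-81.730°)) = -3083.172 km
|dₓₜ| = 3083.172 km

3083 km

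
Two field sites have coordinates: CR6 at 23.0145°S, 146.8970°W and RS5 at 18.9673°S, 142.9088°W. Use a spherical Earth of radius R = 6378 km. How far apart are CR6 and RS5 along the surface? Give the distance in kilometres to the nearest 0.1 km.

Δφ = 4.0472°,  Δλ = 3.9882°
a = sin²(Δφ/2) + cos φ₁ cos φ₂ sin²(Δλ/2) = 0.002301
c = 2·arcsin(√a) = 0.095970 rad = 5.4987°
d = R·c = 6378 × 0.095970 = 612.1 km

612.1 km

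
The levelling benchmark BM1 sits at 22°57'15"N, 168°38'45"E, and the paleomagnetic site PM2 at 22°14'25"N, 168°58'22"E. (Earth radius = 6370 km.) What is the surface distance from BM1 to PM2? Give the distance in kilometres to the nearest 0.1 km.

86.2 km

BM1: φ = +22.95417°, λ = +168.64583°
PM2: φ = +22.24028°, λ = +168.97278°
Δφ = -0.7139°,  Δλ = 0.3269°
a = sin²(Δφ/2) + cos φ₁ cos φ₂ sin²(Δλ/2) = 0.000046
c = 2·arcsin(√a) = 0.013528 rad = 0.7751°
d = R·c = 6370 × 0.013528 = 86.2 km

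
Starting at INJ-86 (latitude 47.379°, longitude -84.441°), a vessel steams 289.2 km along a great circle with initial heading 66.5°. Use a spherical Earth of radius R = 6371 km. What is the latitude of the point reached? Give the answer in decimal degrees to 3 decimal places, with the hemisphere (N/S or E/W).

δ = d/R = 289.2/6371 = 0.045393 rad
φ₂ = arcsin(sin φ₁ cos δ + cos φ₁ sin δ cos θ)
   = arcsin(0.73585·0.99897 + 0.67715·0.04538·0.39875) = 48.36078°
λ₂ = λ₁ + atan2(sin θ sin δ cos φ₁, cos δ − sin φ₁ sin φ₂) = -80.85019°

48.361°N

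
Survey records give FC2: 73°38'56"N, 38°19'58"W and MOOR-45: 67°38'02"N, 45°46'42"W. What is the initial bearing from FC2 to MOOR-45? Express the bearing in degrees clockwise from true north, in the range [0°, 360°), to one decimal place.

FC2: φ = +73.64889°, λ = -38.33278°
MOOR-45: φ = +67.63389°, λ = -45.77833°
Δλ = -7.4456°
y = sin Δλ · cos φ₂ = -0.049310
x = cos φ₁ sin φ₂ − sin φ₁ cos φ₂ cos Δλ = -0.101710
θ = atan2(y, x) = -154.1356° → 205.8644° (mod 360°)

205.9°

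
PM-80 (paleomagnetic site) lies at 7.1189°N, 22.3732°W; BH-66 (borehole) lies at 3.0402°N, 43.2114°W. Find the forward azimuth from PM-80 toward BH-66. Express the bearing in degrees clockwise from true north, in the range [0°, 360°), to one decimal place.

259.9°

Δλ = -20.8382°
y = sin Δλ · cos φ₂ = -0.355229
x = cos φ₁ sin φ₂ − sin φ₁ cos φ₂ cos Δλ = -0.063032
θ = atan2(y, x) = -100.0618° → 259.9382° (mod 360°)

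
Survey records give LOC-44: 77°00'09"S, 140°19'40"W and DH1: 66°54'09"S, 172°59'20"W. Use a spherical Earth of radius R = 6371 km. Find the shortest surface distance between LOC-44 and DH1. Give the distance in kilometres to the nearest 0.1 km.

LOC-44: φ = -77.00250°, λ = -140.32778°
DH1: φ = -66.90250°, λ = -172.98889°
Δφ = 10.1000°,  Δλ = -32.6611°
a = sin²(Δφ/2) + cos φ₁ cos φ₂ sin²(Δλ/2) = 0.014724
c = 2·arcsin(√a) = 0.243285 rad = 13.9392°
d = R·c = 6371 × 0.243285 = 1550.0 km

1550.0 km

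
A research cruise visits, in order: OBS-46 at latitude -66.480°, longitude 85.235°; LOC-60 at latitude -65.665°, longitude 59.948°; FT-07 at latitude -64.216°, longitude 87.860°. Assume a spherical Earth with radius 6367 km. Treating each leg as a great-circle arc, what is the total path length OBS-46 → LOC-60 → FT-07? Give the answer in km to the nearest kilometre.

2448 km

OBS-46→LOC-60: c = 0.178328 rad, d = 1135.41 km
LOC-60→FT-07: c = 0.206139 rad, d = 1312.49 km
Total = 1135.41 + 1312.49 = 2447.90 km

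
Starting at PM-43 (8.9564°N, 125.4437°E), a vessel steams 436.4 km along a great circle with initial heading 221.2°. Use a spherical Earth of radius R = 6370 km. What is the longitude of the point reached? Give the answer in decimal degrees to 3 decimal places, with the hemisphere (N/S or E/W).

122.845°E

δ = d/R = 436.4/6370 = 0.068509 rad
φ₂ = arcsin(sin φ₁ cos δ + cos φ₁ sin δ cos θ)
   = arcsin(0.15568·0.99765 + 0.98781·0.06846·-0.75241) = 5.99485°
λ₂ = λ₁ + atan2(sin θ sin δ cos φ₁, cos δ − sin φ₁ sin φ₂) = 122.84510°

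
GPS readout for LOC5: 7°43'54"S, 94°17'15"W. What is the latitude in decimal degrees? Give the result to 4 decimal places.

7.7317°S

7° + 43′/60 + 54″/3600 = 7 + 0.71667 + 0.01500 = 7.7317°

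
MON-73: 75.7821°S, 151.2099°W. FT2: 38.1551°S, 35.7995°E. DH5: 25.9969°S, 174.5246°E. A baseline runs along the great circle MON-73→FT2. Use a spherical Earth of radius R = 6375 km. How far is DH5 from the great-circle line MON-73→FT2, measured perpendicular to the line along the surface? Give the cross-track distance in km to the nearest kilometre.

δ₁₃ = central angle MON-73→DH5 = 0.918089 rad  (haversine)
θ₁₃ = bearing MON-73→DH5 = 320.432°,  θ₁₂ = bearing MON-73→FT2 = 186.031°
dₓₜ = R·arcsin(sin δ₁₃ · sin(θ₁₃ − θ₁₂)) = 6375·arcsin(0.79444·sin(134.401°)) = 3847.876 km
|dₓₜ| = 3847.876 km

3848 km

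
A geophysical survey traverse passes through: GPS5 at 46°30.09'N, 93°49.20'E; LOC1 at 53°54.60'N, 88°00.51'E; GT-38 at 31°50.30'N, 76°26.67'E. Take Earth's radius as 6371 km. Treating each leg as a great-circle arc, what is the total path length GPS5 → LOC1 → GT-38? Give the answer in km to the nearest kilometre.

3542 km

GPS5: φ = +46.50150°, λ = +93.82000°
LOC1: φ = +53.91000°, λ = +88.00850°
GT-38: φ = +31.83833°, λ = +76.44450°
GPS5→LOC1: c = 0.144569 rad, d = 921.05 km
LOC1→GT-38: c = 0.411413 rad, d = 2621.11 km
Total = 921.05 + 2621.11 = 3542.16 km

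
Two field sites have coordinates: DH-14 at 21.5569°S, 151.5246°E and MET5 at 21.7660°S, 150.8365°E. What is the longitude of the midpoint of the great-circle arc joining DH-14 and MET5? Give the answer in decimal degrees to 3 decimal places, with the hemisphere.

151.181°E

Bx = cos φ₂ cos Δλ = 0.928639,  By = cos φ₂ sin Δλ = -0.011153
φₘ = atan2(sin φ₁ + sin φ₂, √((cos φ₁ + Bx)² + By²)) = -21.66180°
λₘ = λ₁ + atan2(By, cos φ₁ + Bx) = 151.18080°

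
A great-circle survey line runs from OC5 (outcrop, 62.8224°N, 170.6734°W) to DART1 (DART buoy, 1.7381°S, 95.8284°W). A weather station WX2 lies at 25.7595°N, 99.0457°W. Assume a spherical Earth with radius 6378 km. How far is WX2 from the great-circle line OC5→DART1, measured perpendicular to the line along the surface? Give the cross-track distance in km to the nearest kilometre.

1019 km

δ₁₃ = central angle OC5→WX2 = 1.028306 rad  (haversine)
θ₁₃ = bearing OC5→WX2 = 93.617°,  θ₁₂ = bearing OC5→DART1 = 104.322°
dₓₜ = R·arcsin(sin δ₁₃ · sin(θ₁₃ − θ₁₂)) = 6378·arcsin(0.85643·sin(-10.705°)) = -1018.980 km
|dₓₜ| = 1018.980 km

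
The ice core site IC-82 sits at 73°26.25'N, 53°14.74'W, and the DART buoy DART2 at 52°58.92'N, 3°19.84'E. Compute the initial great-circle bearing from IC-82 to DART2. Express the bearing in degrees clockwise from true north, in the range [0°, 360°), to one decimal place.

100.2°

IC-82: φ = +73.43750°, λ = -53.24567°
DART2: φ = +52.98200°, λ = +3.33067°
Δλ = 56.5763°
y = sin Δλ · cos φ₂ = 0.502496
x = cos φ₁ sin φ₂ − sin φ₁ cos φ₂ cos Δλ = -0.090268
θ = atan2(y, x) = 100.1839° → 100.1839° (mod 360°)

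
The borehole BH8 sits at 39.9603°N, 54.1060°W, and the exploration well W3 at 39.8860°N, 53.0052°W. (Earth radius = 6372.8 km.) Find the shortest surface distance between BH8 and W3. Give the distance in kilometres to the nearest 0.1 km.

94.3 km

Δφ = -0.0743°,  Δλ = 1.1008°
a = sin²(Δφ/2) + cos φ₁ cos φ₂ sin²(Δλ/2) = 0.000055
c = 2·arcsin(√a) = 0.014791 rad = 0.8475°
d = R·c = 6372.8 × 0.014791 = 94.3 km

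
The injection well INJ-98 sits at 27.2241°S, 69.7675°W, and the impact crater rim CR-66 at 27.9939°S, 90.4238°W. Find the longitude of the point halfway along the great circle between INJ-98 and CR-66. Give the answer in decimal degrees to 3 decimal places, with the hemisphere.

Bx = cos φ₂ cos Δλ = 0.826233,  By = cos φ₂ sin Δλ = -0.311487
φₘ = atan2(sin φ₁ + sin φ₂, √((cos φ₁ + Bx)² + By²)) = -27.99515°
λₘ = λ₁ + atan2(By, cos φ₁ + Bx) = -80.05897°

80.059°W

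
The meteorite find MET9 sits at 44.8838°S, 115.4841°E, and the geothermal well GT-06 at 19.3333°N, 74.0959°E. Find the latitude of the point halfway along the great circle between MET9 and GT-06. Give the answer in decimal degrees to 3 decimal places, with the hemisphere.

Bx = cos φ₂ cos Δλ = 0.707940,  By = cos φ₂ sin Δλ = -0.623874
φₘ = atan2(sin φ₁ + sin φ₂, √((cos φ₁ + Bx)² + By²)) = -13.60561°
λₘ = λ₁ + atan2(By, cos φ₁ + Bx) = 91.71350°

13.606°S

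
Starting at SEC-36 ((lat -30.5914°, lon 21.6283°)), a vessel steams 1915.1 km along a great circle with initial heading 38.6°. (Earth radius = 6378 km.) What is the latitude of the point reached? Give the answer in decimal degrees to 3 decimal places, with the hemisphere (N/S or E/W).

16.688°S

δ = d/R = 1915.1/6378 = 0.300267 rad
φ₂ = arcsin(sin φ₁ cos δ + cos φ₁ sin δ cos θ)
   = arcsin(-0.50891·0.95526 + 0.86082·0.29577·0.78152) = -16.68804°
λ₂ = λ₁ + atan2(sin θ sin δ cos φ₁, cos δ − sin φ₁ sin φ₂) = 32.73528°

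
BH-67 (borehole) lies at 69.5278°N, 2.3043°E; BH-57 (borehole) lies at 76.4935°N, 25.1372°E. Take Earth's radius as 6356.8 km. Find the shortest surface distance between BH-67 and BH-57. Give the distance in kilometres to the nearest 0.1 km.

1056.6 km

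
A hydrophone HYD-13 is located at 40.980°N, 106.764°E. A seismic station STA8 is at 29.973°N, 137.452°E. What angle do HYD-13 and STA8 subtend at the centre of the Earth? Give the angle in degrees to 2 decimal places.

27.12°

Δφ = -11.0070°,  Δλ = 30.6880°
a = sin²(Δφ/2) + cos φ₁ cos φ₂ sin²(Δλ/2) = 0.054990
c = 2·arcsin(√a) = 0.473405 rad = 27.1241°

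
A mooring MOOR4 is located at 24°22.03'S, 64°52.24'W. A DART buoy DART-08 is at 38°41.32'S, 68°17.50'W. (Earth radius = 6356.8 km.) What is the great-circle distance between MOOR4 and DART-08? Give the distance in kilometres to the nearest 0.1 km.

MOOR4: φ = -24.36717°, λ = -64.87067°
DART-08: φ = -38.68867°, λ = -68.29167°
Δφ = -14.3215°,  Δλ = -3.4210°
a = sin²(Δφ/2) + cos φ₁ cos φ₂ sin²(Δλ/2) = 0.016172
c = 2·arcsin(√a) = 0.255029 rad = 14.6121°
d = R·c = 6356.8 × 0.255029 = 1621.2 km

1621.2 km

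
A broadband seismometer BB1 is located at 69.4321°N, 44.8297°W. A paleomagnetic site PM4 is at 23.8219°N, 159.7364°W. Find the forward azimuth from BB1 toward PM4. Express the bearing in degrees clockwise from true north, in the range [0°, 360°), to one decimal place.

301.2°

Δλ = -114.9067°
y = sin Δλ · cos φ₂ = -0.829724
x = cos φ₁ sin φ₂ − sin φ₁ cos φ₂ cos Δλ = 0.502600
θ = atan2(y, x) = -58.7949° → 301.2051° (mod 360°)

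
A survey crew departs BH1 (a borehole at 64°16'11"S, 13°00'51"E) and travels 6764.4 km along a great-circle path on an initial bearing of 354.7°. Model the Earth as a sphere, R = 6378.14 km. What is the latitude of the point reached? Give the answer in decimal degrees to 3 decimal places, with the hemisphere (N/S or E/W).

3.597°S

BH1: φ = -64.26972°, λ = +13.01417°
δ = d/R = 6764.4/6378.14 = 1.060560 rad
φ₂ = arcsin(sin φ₁ cos δ + cos φ₁ sin δ cos θ)
   = arcsin(-0.90085·0.48838 + 0.43414·0.87263·0.99572) = -3.59709°
λ₂ = λ₁ + atan2(sin θ sin δ cos φ₁, cos δ − sin φ₁ sin φ₂) = 8.38166°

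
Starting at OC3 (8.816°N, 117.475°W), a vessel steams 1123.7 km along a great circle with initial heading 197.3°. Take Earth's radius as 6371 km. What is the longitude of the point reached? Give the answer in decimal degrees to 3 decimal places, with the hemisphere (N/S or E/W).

120.466°W

δ = d/R = 1123.7/6371 = 0.176377 rad
φ₂ = arcsin(sin φ₁ cos δ + cos φ₁ sin δ cos θ)
   = arcsin(0.15326·0.98449 + 0.98819·0.17546·-0.95476) = -0.84017°
λ₂ = λ₁ + atan2(sin θ sin δ cos φ₁, cos δ − sin φ₁ sin φ₂) = -120.46630°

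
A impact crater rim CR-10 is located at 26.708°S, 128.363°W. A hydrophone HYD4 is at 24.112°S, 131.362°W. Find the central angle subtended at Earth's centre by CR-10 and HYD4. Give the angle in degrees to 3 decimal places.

3.752°

Δφ = 2.5960°,  Δλ = -2.9990°
a = sin²(Δφ/2) + cos φ₁ cos φ₂ sin²(Δλ/2) = 0.001071
c = 2·arcsin(√a) = 0.065479 rad = 3.7516°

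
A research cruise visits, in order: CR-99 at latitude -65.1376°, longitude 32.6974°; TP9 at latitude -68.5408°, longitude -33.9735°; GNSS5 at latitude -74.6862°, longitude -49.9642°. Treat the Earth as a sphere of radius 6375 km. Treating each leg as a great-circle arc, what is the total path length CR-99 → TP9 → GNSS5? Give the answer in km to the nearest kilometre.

3675 km

CR-99→TP9: c = 0.438628 rad, d = 2796.26 km
TP9→GNSS5: c = 0.137842 rad, d = 878.74 km
Total = 2796.26 + 878.74 = 3675.00 km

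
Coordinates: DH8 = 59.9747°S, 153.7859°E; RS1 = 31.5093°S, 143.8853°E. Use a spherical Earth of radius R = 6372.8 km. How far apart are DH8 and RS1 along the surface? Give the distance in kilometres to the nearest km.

Δφ = 28.4654°,  Δλ = -9.9006°
a = sin²(Δφ/2) + cos φ₁ cos φ₂ sin²(Δλ/2) = 0.063624
c = 2·arcsin(√a) = 0.509985 rad = 29.2200°
d = R·c = 6372.8 × 0.509985 = 3250.0 km

3250 km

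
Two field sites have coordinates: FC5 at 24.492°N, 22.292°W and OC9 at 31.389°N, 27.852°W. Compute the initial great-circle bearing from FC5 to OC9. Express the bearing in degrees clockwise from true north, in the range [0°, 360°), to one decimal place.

Δλ = -5.5600°
y = sin Δλ · cos φ₂ = -0.082709
x = cos φ₁ sin φ₂ − sin φ₁ cos φ₂ cos Δλ = 0.121750
θ = atan2(y, x) = -34.1895° → 325.8105° (mod 360°)

325.8°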